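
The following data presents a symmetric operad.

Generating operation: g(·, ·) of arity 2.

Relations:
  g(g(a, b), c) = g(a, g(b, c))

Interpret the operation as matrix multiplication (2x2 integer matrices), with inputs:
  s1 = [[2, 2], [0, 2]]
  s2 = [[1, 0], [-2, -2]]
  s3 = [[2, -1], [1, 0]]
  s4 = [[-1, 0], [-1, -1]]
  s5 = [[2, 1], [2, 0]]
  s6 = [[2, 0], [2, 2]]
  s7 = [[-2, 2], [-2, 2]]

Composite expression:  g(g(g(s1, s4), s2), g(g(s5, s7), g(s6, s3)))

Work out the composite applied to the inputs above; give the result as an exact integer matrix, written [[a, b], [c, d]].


g(s1, s4) = [[-4, -2], [-2, -2]]
g(g(s1, s4), s2) = [[0, 4], [2, 4]]
g(s5, s7) = [[-6, 6], [-4, 4]]
g(s6, s3) = [[4, -2], [6, -2]]
g(g(s5, s7), g(s6, s3)) = [[12, 0], [8, 0]]
g(g(g(s1, s4), s2), g(g(s5, s7), g(s6, s3))) = [[32, 0], [56, 0]]

[[32, 0], [56, 0]]


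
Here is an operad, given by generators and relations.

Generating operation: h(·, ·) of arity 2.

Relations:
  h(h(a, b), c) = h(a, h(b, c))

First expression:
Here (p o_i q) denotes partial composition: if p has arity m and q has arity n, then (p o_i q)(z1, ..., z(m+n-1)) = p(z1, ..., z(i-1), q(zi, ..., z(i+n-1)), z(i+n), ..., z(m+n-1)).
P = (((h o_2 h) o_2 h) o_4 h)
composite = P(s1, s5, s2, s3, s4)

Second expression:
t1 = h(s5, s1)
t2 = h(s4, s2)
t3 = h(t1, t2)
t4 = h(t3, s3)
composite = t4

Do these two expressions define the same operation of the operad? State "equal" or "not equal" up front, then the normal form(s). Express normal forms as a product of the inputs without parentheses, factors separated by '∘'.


In normal form, the first expression is s1 ∘ s5 ∘ s2 ∘ s3 ∘ s4
In normal form, the second expression is s5 ∘ s1 ∘ s4 ∘ s2 ∘ s3
They disagree, so not equal.

not equal; the first gives s1 ∘ s5 ∘ s2 ∘ s3 ∘ s4 and the second s5 ∘ s1 ∘ s4 ∘ s2 ∘ s3


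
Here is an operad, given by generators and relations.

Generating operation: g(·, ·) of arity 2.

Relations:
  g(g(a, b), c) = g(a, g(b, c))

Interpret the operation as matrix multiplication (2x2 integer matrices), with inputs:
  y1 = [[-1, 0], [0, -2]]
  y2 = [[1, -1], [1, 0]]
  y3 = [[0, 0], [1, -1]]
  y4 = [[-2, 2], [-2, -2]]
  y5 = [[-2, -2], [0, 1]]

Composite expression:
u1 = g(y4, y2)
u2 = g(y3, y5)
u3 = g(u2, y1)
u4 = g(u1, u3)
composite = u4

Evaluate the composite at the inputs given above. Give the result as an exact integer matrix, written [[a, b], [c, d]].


[[4, 12], [4, 12]]

g(y4, y2) = [[0, 2], [-4, 2]]
g(y3, y5) = [[0, 0], [-2, -3]]
g(g(y3, y5), y1) = [[0, 0], [2, 6]]
g(g(y4, y2), g(g(y3, y5), y1)) = [[4, 12], [4, 12]]


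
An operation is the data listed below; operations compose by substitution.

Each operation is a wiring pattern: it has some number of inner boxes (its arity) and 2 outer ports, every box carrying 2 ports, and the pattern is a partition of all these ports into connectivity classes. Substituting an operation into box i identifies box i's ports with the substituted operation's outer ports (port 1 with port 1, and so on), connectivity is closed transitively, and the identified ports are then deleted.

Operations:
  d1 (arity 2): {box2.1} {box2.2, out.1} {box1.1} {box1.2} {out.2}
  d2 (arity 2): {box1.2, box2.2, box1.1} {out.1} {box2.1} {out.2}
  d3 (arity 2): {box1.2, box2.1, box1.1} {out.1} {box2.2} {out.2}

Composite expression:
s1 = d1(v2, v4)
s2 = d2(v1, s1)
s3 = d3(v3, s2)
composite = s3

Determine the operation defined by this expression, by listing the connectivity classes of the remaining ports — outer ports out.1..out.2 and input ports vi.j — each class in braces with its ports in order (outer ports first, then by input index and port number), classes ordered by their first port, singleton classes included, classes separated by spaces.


Treat the ports identified at d3 as solder joints: merge, then drop.
after d1, the pattern on (v2, v4) reads {out.1, v4.2} {out.2} {v2.1} {v2.2} {v4.1} (out.j = its outer ports)
after d2, the pattern on (v1, v2, v4) reads {out.1} {out.2} {v1.1, v1.2} {v2.1} {v2.2} {v4.1} {v4.2} (out.j = its outer ports)
after d3, the pattern on (v3, v1, v2, v4) reads {out.1} {out.2} {v1.1, v1.2} {v2.1} {v2.2} {v3.1, v3.2} {v4.1} {v4.2} (out.j = its outer ports)

{out.1} {out.2} {v1.1, v1.2} {v2.1} {v2.2} {v3.1, v3.2} {v4.1} {v4.2}


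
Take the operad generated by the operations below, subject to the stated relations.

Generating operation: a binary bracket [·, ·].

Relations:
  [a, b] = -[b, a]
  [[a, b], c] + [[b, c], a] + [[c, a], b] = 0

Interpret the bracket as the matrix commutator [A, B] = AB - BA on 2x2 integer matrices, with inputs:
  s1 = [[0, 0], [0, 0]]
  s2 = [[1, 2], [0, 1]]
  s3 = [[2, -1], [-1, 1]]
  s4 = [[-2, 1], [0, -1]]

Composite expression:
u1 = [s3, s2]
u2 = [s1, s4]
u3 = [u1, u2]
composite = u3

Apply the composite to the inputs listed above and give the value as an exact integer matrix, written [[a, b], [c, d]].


[[0, 0], [0, 0]]

[s3, s2] = [[2, 2], [0, -2]]
[s1, s4] = [[0, 0], [0, 0]]
[[s3, s2], [s1, s4]] = [[0, 0], [0, 0]]


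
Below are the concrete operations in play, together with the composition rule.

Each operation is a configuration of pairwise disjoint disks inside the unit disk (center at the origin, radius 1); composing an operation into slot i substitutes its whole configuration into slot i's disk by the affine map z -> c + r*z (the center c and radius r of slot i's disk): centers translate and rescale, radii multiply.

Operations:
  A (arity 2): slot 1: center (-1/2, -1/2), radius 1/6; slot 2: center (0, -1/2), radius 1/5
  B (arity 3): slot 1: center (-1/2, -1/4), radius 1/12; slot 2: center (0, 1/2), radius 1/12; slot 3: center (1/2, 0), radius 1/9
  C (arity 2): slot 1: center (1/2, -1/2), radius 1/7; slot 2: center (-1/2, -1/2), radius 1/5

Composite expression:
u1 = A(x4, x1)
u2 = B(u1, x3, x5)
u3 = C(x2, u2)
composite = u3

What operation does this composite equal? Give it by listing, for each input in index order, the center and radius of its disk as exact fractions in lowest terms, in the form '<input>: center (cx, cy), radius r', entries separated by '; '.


x1: center (-3/5, -67/120), radius 1/300; x2: center (1/2, -1/2), radius 1/7; x3: center (-1/2, -2/5), radius 1/60; x4: center (-73/120, -67/120), radius 1/360; x5: center (-2/5, -1/2), radius 1/45

Only the slot chain above each x matters under C; compose those maps.
x2: after 1 affine step, its disk has center (1/2, -1/2), radius 1/7
x4: after 3 affine steps, its disk has center (-73/120, -67/120), radius 1/360
x1: after 3 affine steps, its disk has center (-3/5, -67/120), radius 1/300
x3: after 2 affine steps, its disk has center (-1/2, -2/5), radius 1/60
x5: after 2 affine steps, its disk has center (-2/5, -1/2), radius 1/45


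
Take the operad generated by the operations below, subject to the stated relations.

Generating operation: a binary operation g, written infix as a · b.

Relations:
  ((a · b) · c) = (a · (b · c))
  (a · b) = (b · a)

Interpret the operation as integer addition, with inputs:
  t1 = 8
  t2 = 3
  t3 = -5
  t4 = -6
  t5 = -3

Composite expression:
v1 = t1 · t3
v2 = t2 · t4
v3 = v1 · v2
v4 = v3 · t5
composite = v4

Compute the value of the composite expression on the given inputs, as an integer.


-3

(t1 · t3) = 3
(t2 · t4) = -3
((t1 · t3) · (t2 · t4)) = 0
(((t1 · t3) · (t2 · t4)) · t5) = -3


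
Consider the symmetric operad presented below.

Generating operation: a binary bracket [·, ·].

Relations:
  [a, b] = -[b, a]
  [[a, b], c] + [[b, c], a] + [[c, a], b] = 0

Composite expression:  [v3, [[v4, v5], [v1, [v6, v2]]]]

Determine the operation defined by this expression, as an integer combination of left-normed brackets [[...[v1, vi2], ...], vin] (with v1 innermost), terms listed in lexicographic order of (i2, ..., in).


In the tensor algebra, words opening v1 carry the v1-anchored form.
Composite bracket: [v3, [[v4, v5], [v1, [v6, v2]]]]
Applying ab - ba throughout gives 32 signed words (2^5 = 32).
Coefficients come from the v1-initial words:
  the word v1v2v6v4v5v3 carries sign -1 and contributes -[[[[[v1, v2], v6], v4], v5], v3]
  the word v1v2v6v5v4v3 carries sign +1 and contributes +[[[[[v1, v2], v6], v5], v4], v3]
  the word v1v6v2v4v5v3 carries sign +1 and contributes +[[[[[v1, v6], v2], v4], v5], v3]
  the word v1v6v2v5v4v3 carries sign -1 and contributes -[[[[[v1, v6], v2], v5], v4], v3]

-[[[[[v1, v2], v6], v4], v5], v3] + [[[[[v1, v2], v6], v5], v4], v3] + [[[[[v1, v6], v2], v4], v5], v3] - [[[[[v1, v6], v2], v5], v4], v3]


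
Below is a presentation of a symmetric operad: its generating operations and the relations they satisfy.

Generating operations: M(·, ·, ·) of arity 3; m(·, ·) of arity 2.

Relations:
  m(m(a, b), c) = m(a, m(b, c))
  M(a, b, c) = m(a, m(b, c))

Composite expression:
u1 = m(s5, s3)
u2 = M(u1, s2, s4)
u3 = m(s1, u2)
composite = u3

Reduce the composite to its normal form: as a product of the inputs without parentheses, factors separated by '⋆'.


s1 ⋆ s5 ⋆ s3 ⋆ s2 ⋆ s4

Key point: m is associative — brackets drop, the s-order remains.
m(s5, s3) spells out as s5 ⋆ s3
M(m(s5, s3), s2, s4) spells out as s5 ⋆ s3 ⋆ s2 ⋆ s4
m(s1, M(m(s5, s3), s2, s4)) spells out as s1 ⋆ s5 ⋆ s3 ⋆ s2 ⋆ s4


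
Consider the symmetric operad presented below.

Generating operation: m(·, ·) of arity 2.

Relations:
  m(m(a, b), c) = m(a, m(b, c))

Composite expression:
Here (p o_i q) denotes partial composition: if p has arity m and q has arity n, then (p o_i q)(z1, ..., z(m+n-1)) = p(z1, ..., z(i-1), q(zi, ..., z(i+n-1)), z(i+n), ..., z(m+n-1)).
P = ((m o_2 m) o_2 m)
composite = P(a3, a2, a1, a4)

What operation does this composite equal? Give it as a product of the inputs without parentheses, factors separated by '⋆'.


Every regrouping of m is equal, so read the a-inputs in written order.
m(a2, a1) spells out as a2 ⋆ a1
m(m(a2, a1), a4) spells out as a2 ⋆ a1 ⋆ a4
m(a3, m(m(a2, a1), a4)) spells out as a3 ⋆ a2 ⋆ a1 ⋆ a4

a3 ⋆ a2 ⋆ a1 ⋆ a4


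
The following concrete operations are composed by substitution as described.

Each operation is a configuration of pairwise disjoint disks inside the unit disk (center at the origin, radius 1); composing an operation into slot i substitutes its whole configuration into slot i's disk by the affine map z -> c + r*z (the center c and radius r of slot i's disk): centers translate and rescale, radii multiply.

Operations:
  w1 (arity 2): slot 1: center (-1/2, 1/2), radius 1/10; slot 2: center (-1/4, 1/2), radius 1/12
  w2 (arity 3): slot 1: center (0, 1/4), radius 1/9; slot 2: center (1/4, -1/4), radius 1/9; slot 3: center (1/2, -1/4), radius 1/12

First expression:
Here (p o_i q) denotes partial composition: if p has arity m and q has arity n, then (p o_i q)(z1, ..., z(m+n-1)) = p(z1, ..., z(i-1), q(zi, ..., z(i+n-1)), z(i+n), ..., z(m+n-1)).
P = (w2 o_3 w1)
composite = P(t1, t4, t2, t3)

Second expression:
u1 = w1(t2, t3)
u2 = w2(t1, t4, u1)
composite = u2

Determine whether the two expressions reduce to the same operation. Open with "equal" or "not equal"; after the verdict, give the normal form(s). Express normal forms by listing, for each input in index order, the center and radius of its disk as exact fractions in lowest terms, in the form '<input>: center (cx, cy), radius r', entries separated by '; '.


The first expression, normalized: t1: center (0, 1/4), radius 1/9; t2: center (11/24, -5/24), radius 1/120; t3: center (23/48, -5/24), radius 1/144; t4: center (1/4, -1/4), radius 1/9
The second expression, normalized: t1: center (0, 1/4), radius 1/9; t2: center (11/24, -5/24), radius 1/120; t3: center (23/48, -5/24), radius 1/144; t4: center (1/4, -1/4), radius 1/9
One common form — equal.

equal; both compose to t1: center (0, 1/4), radius 1/9; t2: center (11/24, -5/24), radius 1/120; t3: center (23/48, -5/24), radius 1/144; t4: center (1/4, -1/4), radius 1/9


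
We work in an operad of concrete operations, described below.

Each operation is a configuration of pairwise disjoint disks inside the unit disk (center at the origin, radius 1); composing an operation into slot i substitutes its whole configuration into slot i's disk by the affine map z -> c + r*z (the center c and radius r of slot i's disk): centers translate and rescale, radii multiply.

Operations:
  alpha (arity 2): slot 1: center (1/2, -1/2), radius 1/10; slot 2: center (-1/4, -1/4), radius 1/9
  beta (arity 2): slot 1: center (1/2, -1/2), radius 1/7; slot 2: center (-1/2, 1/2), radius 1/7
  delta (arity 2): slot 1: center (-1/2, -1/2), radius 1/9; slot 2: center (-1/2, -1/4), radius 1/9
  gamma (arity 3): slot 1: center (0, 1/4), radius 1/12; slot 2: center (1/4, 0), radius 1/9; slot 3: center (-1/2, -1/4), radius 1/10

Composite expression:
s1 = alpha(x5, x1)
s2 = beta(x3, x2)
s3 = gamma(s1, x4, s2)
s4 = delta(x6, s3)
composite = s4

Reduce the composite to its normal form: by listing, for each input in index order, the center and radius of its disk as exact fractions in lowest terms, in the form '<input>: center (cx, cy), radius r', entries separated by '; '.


x1: center (-217/432, -97/432), radius 1/972; x2: center (-101/180, -49/180), radius 1/630; x3: center (-11/20, -17/60), radius 1/630; x4: center (-17/36, -1/4), radius 1/81; x5: center (-107/216, -49/216), radius 1/1080; x6: center (-1/2, -1/2), radius 1/9

Affine substitution under delta: radii multiply and x-centers shift.
for x6, the 1-step affine chain lands on center (-1/2, -1/2), radius 1/9
for x5, the 3-step affine chain lands on center (-107/216, -49/216), radius 1/1080
for x1, the 3-step affine chain lands on center (-217/432, -97/432), radius 1/972
for x4, the 2-step affine chain lands on center (-17/36, -1/4), radius 1/81
for x3, the 3-step affine chain lands on center (-11/20, -17/60), radius 1/630
for x2, the 3-step affine chain lands on center (-101/180, -49/180), radius 1/630


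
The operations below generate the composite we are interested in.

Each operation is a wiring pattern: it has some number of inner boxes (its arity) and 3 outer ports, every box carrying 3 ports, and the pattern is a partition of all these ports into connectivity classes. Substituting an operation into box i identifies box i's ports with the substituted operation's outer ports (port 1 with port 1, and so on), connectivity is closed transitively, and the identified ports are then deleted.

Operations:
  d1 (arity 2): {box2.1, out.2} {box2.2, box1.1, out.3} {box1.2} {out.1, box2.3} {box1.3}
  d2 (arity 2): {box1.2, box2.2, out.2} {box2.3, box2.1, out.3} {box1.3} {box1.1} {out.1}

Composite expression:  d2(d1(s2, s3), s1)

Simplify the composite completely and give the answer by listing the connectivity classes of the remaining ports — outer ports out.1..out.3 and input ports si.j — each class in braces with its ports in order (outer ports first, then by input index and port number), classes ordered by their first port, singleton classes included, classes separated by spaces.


{out.1} {out.2, s1.2, s3.1} {out.3, s1.1, s1.3} {s2.1, s3.2} {s2.2} {s2.3} {s3.3}

Connectivity passes through glued d2-boundaries; trace each wire chain.
stage d1: inputs (s2, s3), connectivity {out.1, s3.3} {out.2, s3.1} {out.3, s2.1, s3.2} {s2.2} {s2.3}, out.j its boundary
stage d2: inputs (s2, s3, s1), connectivity {out.1} {out.2, s1.2, s3.1} {out.3, s1.1, s1.3} {s2.1, s3.2} {s2.2} {s2.3} {s3.3}, out.j its boundary


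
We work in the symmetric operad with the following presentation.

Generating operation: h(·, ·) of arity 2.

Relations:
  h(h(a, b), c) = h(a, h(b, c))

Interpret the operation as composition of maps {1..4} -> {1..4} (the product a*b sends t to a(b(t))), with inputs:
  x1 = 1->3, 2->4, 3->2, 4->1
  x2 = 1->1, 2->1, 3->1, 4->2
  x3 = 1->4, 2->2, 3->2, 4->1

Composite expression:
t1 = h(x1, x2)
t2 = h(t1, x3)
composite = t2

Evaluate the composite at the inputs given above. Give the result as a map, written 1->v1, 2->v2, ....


1->4, 2->3, 3->3, 4->3

h(x1, x2) = 1->3, 2->3, 3->3, 4->4
h(h(x1, x2), x3) = 1->4, 2->3, 3->3, 4->3


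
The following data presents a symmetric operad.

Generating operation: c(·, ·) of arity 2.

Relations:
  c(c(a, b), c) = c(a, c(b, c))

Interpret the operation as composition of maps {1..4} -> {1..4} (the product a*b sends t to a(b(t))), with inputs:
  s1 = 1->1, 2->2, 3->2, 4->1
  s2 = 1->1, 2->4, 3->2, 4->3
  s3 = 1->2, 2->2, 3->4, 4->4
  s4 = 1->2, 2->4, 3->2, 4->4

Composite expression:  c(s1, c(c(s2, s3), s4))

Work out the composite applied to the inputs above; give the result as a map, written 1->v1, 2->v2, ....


1->1, 2->2, 3->1, 4->2

c(s2, s3) = 1->4, 2->4, 3->3, 4->3
c(c(s2, s3), s4) = 1->4, 2->3, 3->4, 4->3
c(s1, c(c(s2, s3), s4)) = 1->1, 2->2, 3->1, 4->2


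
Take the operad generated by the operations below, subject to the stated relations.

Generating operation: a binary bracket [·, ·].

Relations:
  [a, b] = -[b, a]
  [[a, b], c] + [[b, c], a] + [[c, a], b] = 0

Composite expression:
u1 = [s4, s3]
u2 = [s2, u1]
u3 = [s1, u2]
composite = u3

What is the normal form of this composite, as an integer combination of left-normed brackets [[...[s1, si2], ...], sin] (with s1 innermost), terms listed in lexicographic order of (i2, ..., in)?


Expand each bracket as ab - ba; the s1-initial words give the coefficients.
Composite bracket: [s1, [s2, [s4, s3]]]
Each bracket splits as ab - ba, giving 8 signed words (2^3 = 8).
Only words starting with s1 matter:
  from s1s2s3s4, sign -1: term -[[[s1, s2], s3], s4]
  from s1s2s4s3, sign +1: term +[[[s1, s2], s4], s3]
  from s1s3s4s2, sign +1: term +[[[s1, s3], s4], s2]
  from s1s4s3s2, sign -1: term -[[[s1, s4], s3], s2]

-[[[s1, s2], s3], s4] + [[[s1, s2], s4], s3] + [[[s1, s3], s4], s2] - [[[s1, s4], s3], s2]


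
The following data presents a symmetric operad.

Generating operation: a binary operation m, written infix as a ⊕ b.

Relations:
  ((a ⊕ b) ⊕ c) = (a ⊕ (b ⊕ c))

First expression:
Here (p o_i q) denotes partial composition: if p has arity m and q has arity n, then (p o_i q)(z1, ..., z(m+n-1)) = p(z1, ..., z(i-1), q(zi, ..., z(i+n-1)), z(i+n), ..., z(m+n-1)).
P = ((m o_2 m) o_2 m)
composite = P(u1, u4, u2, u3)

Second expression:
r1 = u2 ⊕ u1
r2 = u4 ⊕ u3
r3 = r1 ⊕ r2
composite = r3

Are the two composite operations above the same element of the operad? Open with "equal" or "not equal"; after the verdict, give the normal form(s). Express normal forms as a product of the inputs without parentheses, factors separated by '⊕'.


not equal: they reduce to u1 ⊕ u4 ⊕ u2 ⊕ u3 and u2 ⊕ u1 ⊕ u4 ⊕ u3

In normal form, the first expression is u1 ⊕ u4 ⊕ u2 ⊕ u3
In normal form, the second expression is u2 ⊕ u1 ⊕ u4 ⊕ u3
No match — not equal.


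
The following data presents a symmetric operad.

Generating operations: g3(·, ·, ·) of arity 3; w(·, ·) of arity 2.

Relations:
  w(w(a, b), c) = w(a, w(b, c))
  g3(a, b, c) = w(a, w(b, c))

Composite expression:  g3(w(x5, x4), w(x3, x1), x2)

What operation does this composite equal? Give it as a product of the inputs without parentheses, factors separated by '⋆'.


Associativity of g3 dissolves the nesting; only the x-input order survives.
w(x5, x4) collapses to x5 ⋆ x4
w(x3, x1) collapses to x3 ⋆ x1
g3(w(x5, x4), w(x3, x1), x2) collapses to x5 ⋆ x4 ⋆ x3 ⋆ x1 ⋆ x2

x5 ⋆ x4 ⋆ x3 ⋆ x1 ⋆ x2


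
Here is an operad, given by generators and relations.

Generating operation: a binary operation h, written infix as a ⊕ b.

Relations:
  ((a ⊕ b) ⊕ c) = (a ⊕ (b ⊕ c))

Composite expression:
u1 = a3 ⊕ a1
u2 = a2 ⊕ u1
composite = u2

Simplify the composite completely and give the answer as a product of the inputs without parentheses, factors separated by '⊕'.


a2 ⊕ a3 ⊕ a1

All parenthesizations of h agree; list the a-inputs left to right.
(a3 ⊕ a1) spells out as a3 ⊕ a1
(a2 ⊕ (a3 ⊕ a1)) spells out as a2 ⊕ a3 ⊕ a1


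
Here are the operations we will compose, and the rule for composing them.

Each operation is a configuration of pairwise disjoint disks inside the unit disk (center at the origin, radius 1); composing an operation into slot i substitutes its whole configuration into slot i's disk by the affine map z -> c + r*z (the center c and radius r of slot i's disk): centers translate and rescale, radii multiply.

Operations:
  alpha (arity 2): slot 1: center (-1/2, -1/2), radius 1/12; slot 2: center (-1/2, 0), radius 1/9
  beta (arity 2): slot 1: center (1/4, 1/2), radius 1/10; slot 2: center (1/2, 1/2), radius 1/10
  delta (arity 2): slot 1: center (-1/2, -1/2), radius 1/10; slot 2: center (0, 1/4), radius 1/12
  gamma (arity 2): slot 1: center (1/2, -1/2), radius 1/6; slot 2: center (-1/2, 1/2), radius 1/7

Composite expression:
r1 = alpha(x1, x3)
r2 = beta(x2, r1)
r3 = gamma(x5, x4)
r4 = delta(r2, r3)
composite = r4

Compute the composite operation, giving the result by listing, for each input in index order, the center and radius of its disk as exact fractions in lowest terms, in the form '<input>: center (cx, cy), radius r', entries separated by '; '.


x1: center (-91/200, -91/200), radius 1/1200; x2: center (-19/40, -9/20), radius 1/100; x3: center (-91/200, -9/20), radius 1/900; x4: center (-1/24, 7/24), radius 1/84; x5: center (1/24, 5/24), radius 1/72

Follow each x-input down from delta: c' goes to c + r*c', radius to r*r'.
tracing x2 down its 2-map path: center (-19/40, -9/20), radius 1/100
tracing x1 down its 3-map path: center (-91/200, -91/200), radius 1/1200
tracing x3 down its 3-map path: center (-91/200, -9/20), radius 1/900
tracing x5 down its 2-map path: center (1/24, 5/24), radius 1/72
tracing x4 down its 2-map path: center (-1/24, 7/24), radius 1/84


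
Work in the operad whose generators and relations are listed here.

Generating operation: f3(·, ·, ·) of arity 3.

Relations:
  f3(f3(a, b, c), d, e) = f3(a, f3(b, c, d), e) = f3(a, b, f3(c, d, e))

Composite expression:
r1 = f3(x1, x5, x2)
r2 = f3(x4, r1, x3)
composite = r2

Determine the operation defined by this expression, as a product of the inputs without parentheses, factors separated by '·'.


x4 · x1 · x5 · x2 · x3

Under associativity of f3, the answer is the x's in reading order.
f3(x1, x5, x2) reduces to x1 · x5 · x2
f3(x4, f3(x1, x5, x2), x3) reduces to x4 · x1 · x5 · x2 · x3


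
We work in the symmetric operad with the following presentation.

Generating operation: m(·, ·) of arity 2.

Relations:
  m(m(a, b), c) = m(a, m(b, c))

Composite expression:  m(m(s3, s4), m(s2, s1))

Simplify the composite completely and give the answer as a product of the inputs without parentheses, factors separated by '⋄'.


s3 ⋄ s4 ⋄ s2 ⋄ s1

Every regrouping of m is equal, so read the s-inputs in written order.
m(s3, s4) spells out as s3 ⋄ s4
m(s2, s1) spells out as s2 ⋄ s1
m(m(s3, s4), m(s2, s1)) spells out as s3 ⋄ s4 ⋄ s2 ⋄ s1


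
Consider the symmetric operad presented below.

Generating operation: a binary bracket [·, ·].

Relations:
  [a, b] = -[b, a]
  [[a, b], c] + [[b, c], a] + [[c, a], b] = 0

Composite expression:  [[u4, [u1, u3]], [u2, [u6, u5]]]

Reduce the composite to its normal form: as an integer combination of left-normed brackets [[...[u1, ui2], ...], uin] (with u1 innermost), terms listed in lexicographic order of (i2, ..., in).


Expand each bracket as ab - ba; the u1-initial words give the coefficients.
Composite bracket: [[u4, [u1, u3]], [u2, [u6, u5]]]
Applying ab - ba throughout gives 32 signed words (2^5 = 32).
Collect the words opening with u1:
  u1u3u4u2u5u6 appears with sign +1, giving the term +[[[[[u1, u3], u4], u2], u5], u6]
  u1u3u4u2u6u5 appears with sign -1, giving the term -[[[[[u1, u3], u4], u2], u6], u5]
  u1u3u4u5u6u2 appears with sign -1, giving the term -[[[[[u1, u3], u4], u5], u6], u2]
  u1u3u4u6u5u2 appears with sign +1, giving the term +[[[[[u1, u3], u4], u6], u5], u2]

[[[[[u1, u3], u4], u2], u5], u6] - [[[[[u1, u3], u4], u2], u6], u5] - [[[[[u1, u3], u4], u5], u6], u2] + [[[[[u1, u3], u4], u6], u5], u2]


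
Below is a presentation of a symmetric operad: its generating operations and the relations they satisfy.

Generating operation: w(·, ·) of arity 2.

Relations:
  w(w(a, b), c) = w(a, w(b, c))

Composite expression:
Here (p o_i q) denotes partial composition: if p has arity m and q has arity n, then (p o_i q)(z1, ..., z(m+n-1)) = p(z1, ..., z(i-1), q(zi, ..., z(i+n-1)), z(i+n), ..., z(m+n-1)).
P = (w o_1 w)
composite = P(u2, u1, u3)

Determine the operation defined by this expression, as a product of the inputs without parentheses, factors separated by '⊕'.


u2 ⊕ u1 ⊕ u3

Key point: w is associative — brackets drop, the u-order remains.
w(u2, u1) reduces to u2 ⊕ u1
w(w(u2, u1), u3) reduces to u2 ⊕ u1 ⊕ u3


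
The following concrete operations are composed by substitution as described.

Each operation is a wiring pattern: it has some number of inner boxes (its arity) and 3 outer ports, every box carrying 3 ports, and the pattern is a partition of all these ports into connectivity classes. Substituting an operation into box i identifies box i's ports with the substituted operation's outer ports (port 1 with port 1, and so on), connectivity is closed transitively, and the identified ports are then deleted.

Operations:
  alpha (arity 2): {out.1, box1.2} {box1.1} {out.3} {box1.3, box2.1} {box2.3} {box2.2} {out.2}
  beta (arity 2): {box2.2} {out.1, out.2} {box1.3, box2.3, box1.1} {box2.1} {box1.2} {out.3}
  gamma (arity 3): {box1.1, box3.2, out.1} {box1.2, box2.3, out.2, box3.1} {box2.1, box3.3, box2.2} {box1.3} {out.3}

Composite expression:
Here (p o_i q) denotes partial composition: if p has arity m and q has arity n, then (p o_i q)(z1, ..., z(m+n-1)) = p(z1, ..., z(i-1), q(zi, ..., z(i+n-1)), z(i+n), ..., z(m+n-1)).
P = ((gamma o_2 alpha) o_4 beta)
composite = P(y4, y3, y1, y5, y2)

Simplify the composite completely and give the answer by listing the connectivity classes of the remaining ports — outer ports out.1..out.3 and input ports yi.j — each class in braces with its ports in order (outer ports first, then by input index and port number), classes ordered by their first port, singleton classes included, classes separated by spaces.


{out.1, out.2, y4.1, y4.2} {out.3} {y1.1, y3.3} {y1.2} {y1.3} {y2.1} {y2.2} {y2.3, y5.1, y5.3} {y3.1} {y3.2} {y4.3} {y5.2}

Reachability decides: close wires over gamma-identified ports.
the subtree at alpha composes to {out.1, y3.2} {out.2} {out.3} {y1.1, y3.3} {y1.2} {y1.3} {y3.1} on (y3, y1); out.j = own outer ports
the subtree at beta composes to {out.1, out.2} {out.3} {y2.1} {y2.2} {y2.3, y5.1, y5.3} {y5.2} on (y5, y2); out.j = own outer ports
the subtree at gamma composes to {out.1, out.2, y4.1, y4.2} {out.3} {y1.1, y3.3} {y1.2} {y1.3} {y2.1} {y2.2} {y2.3, y5.1, y5.3} {y3.1} {y3.2} {y4.3} {y5.2} on (y4, y3, y1, y5, y2); out.j = own outer ports


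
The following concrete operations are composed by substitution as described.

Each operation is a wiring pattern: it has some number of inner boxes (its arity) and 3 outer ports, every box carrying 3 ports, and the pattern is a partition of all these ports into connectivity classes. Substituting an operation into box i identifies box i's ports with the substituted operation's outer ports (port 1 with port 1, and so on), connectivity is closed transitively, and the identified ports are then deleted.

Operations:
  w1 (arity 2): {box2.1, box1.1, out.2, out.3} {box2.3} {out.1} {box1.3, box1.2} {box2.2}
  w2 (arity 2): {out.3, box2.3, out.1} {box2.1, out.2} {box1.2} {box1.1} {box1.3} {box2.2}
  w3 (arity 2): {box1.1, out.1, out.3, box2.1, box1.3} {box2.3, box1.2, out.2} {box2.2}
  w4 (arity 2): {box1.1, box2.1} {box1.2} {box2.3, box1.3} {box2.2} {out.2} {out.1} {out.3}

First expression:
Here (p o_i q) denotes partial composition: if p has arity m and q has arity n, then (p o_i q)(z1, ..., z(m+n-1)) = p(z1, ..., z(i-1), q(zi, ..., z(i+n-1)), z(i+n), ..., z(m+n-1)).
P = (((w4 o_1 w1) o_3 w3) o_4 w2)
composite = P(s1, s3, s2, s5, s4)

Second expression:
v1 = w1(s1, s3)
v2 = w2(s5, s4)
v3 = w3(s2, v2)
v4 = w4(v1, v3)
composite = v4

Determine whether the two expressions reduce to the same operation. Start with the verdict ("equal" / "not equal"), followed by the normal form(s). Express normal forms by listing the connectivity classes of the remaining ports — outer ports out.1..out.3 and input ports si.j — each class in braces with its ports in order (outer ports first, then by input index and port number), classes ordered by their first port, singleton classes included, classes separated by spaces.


The first expression, normalized: {out.1} {out.2} {out.3} {s1.1, s2.1, s2.2, s2.3, s3.1, s4.3} {s1.2, s1.3} {s3.2} {s3.3} {s4.1} {s4.2} {s5.1} {s5.2} {s5.3}
The second expression, normalized: {out.1} {out.2} {out.3} {s1.1, s2.1, s2.2, s2.3, s3.1, s4.3} {s1.2, s1.3} {s3.2} {s3.3} {s4.1} {s4.2} {s5.1} {s5.2} {s5.3}
One common form — equal.

equal; both compose to {out.1} {out.2} {out.3} {s1.1, s2.1, s2.2, s2.3, s3.1, s4.3} {s1.2, s1.3} {s3.2} {s3.3} {s4.1} {s4.2} {s5.1} {s5.2} {s5.3}


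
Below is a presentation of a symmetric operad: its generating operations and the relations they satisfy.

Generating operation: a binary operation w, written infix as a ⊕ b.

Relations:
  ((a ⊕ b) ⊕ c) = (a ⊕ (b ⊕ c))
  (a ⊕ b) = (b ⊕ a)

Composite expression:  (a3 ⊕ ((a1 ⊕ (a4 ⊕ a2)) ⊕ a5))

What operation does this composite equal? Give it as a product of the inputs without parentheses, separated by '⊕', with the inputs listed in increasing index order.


Shape and order are irrelevant to w; the a-input set decides.
(a4 ⊕ a2) collapses to a4 ⊕ a2
(a1 ⊕ (a4 ⊕ a2)) collapses to a1 ⊕ a4 ⊕ a2
((a1 ⊕ (a4 ⊕ a2)) ⊕ a5) collapses to a1 ⊕ a4 ⊕ a2 ⊕ a5
(a3 ⊕ ((a1 ⊕ (a4 ⊕ a2)) ⊕ a5)) collapses to a3 ⊕ a1 ⊕ a4 ⊕ a2 ⊕ a5
sorting the factors by input index: a1 ⊕ a2 ⊕ a3 ⊕ a4 ⊕ a5

a1 ⊕ a2 ⊕ a3 ⊕ a4 ⊕ a5


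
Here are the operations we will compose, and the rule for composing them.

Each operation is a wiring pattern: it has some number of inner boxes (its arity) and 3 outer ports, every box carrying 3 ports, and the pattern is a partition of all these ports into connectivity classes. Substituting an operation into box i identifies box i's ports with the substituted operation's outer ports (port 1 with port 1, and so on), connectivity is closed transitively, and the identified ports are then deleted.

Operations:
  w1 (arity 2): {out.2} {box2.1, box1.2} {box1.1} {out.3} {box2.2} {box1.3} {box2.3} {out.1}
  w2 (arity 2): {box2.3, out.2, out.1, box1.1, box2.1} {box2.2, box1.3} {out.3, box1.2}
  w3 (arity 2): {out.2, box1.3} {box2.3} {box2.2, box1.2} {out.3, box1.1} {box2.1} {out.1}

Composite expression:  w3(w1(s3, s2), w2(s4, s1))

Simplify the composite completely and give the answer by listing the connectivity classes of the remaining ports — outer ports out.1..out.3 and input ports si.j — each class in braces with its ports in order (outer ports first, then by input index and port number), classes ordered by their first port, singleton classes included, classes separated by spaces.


{out.1} {out.2} {out.3} {s1.1, s1.3, s4.1} {s1.2, s4.3} {s2.1, s3.2} {s2.2} {s2.3} {s3.1} {s3.3} {s4.2}

Two ports join when wires chain via w3-identified ports.
through w1, on inputs (s3, s2): {out.1} {out.2} {out.3} {s2.1, s3.2} {s2.2} {s2.3} {s3.1} {s3.3} (out.j = stage outer ports)
through w2, on inputs (s4, s1): {out.1, out.2, s1.1, s1.3, s4.1} {out.3, s4.2} {s1.2, s4.3} (out.j = stage outer ports)
through w3, on inputs (s3, s2, s4, s1): {out.1} {out.2} {out.3} {s1.1, s1.3, s4.1} {s1.2, s4.3} {s2.1, s3.2} {s2.2} {s2.3} {s3.1} {s3.3} {s4.2} (out.j = stage outer ports)


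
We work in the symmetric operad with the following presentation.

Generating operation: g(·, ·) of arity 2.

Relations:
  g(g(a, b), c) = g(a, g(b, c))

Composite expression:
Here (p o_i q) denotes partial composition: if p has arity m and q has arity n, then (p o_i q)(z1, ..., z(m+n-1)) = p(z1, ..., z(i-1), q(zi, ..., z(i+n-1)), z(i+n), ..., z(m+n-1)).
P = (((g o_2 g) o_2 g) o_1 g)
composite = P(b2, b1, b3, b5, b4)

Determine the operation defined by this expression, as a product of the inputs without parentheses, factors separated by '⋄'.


b2 ⋄ b1 ⋄ b3 ⋄ b5 ⋄ b4

All parenthesizations of g agree; list the b-inputs left to right.
g(b2, b1) flattens to b2 ⋄ b1
g(b3, b5) flattens to b3 ⋄ b5
g(g(b3, b5), b4) flattens to b3 ⋄ b5 ⋄ b4
g(g(b2, b1), g(g(b3, b5), b4)) flattens to b2 ⋄ b1 ⋄ b3 ⋄ b5 ⋄ b4


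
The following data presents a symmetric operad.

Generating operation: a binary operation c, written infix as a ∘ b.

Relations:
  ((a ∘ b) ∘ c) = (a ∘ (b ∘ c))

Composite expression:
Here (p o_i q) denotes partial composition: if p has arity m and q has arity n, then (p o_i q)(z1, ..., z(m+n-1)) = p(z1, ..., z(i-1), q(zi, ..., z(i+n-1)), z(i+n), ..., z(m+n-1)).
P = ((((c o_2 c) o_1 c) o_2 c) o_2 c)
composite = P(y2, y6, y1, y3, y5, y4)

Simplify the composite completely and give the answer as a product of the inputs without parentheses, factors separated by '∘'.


Every regrouping of c is equal, so read the y-inputs in written order.
(y6 ∘ y1) reduces to y6 ∘ y1
((y6 ∘ y1) ∘ y3) reduces to y6 ∘ y1 ∘ y3
(y2 ∘ ((y6 ∘ y1) ∘ y3)) reduces to y2 ∘ y6 ∘ y1 ∘ y3
(y5 ∘ y4) reduces to y5 ∘ y4
((y2 ∘ ((y6 ∘ y1) ∘ y3)) ∘ (y5 ∘ y4)) reduces to y2 ∘ y6 ∘ y1 ∘ y3 ∘ y5 ∘ y4

y2 ∘ y6 ∘ y1 ∘ y3 ∘ y5 ∘ y4


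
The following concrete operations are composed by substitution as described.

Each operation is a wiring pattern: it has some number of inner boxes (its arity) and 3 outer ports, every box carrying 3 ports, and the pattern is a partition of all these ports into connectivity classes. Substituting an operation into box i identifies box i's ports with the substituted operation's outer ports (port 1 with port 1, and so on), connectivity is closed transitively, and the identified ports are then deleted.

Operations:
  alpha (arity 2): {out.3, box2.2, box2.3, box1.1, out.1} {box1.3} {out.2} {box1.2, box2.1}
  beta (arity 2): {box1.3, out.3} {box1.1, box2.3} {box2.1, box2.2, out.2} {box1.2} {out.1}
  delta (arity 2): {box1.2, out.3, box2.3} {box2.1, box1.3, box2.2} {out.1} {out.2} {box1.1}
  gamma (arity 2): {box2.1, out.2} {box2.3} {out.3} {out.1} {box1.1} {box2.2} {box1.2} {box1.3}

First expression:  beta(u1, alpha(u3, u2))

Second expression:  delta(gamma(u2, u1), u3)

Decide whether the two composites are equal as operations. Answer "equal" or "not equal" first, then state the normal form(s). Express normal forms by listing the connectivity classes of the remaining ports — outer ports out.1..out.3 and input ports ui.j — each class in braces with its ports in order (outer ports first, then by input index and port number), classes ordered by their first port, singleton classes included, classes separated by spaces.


not equal: they reduce to {out.1} {out.2, u1.1, u2.2, u2.3, u3.1} {out.3, u1.3} {u1.2} {u2.1, u3.2} {u3.3} and {out.1} {out.2} {out.3, u1.1, u3.3} {u1.2} {u1.3} {u2.1} {u2.2} {u2.3} {u3.1, u3.2}

In normal form, the first expression is {out.1} {out.2, u1.1, u2.2, u2.3, u3.1} {out.3, u1.3} {u1.2} {u2.1, u3.2} {u3.3}
In normal form, the second expression is {out.1} {out.2} {out.3, u1.1, u3.3} {u1.2} {u1.3} {u2.1} {u2.2} {u2.3} {u3.1, u3.2}
No match — not equal.


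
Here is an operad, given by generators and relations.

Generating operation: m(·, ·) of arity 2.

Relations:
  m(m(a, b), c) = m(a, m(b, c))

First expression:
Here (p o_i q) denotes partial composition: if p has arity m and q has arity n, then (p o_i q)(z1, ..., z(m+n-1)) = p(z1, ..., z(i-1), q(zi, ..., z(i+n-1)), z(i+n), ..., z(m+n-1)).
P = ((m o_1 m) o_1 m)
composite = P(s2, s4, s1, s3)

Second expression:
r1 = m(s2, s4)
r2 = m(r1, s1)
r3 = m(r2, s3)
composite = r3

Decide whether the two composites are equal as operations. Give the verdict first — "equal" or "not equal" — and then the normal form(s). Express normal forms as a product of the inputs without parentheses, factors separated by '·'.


equal: each reduces to s2 · s4 · s1 · s3

The first expression reduces to s2 · s4 · s1 · s3
The second expression reduces to s2 · s4 · s1 · s3
Identical normal forms: equal.


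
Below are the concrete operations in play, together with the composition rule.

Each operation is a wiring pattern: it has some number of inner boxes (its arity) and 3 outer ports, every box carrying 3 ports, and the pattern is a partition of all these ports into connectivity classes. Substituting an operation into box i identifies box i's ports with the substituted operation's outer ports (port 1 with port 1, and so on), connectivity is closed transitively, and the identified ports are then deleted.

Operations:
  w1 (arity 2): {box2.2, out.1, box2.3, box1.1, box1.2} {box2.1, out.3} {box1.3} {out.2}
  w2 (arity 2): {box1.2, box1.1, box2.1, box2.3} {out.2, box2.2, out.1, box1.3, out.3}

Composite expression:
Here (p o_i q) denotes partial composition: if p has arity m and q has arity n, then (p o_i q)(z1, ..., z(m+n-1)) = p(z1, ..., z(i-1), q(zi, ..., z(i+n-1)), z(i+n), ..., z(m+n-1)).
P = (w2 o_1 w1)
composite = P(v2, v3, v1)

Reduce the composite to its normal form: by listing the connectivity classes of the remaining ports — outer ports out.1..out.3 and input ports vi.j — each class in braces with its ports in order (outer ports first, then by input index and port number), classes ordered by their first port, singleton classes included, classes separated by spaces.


After gluing at w2, chains via deleted ports link the v-ports.
stage w1: inputs (v2, v3), connectivity {out.1, v2.1, v2.2, v3.2, v3.3} {out.2} {out.3, v3.1} {v2.3}, out.j its boundary
stage w2: inputs (v2, v3, v1), connectivity {out.1, out.2, out.3, v1.2, v3.1} {v1.1, v1.3, v2.1, v2.2, v3.2, v3.3} {v2.3}, out.j its boundary

{out.1, out.2, out.3, v1.2, v3.1} {v1.1, v1.3, v2.1, v2.2, v3.2, v3.3} {v2.3}


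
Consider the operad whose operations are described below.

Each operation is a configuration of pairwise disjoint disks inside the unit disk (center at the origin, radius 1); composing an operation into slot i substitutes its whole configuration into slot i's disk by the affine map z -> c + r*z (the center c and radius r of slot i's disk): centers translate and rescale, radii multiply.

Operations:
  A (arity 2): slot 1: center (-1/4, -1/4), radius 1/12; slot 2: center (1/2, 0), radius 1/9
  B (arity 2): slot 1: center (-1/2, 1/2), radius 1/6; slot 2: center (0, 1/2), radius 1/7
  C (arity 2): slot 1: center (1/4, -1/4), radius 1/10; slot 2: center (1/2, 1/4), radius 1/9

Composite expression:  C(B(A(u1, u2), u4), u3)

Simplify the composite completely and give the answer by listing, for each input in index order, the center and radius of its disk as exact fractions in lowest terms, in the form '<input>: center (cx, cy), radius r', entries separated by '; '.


u1: center (47/240, -49/240), radius 1/720; u2: center (5/24, -1/5), radius 1/540; u3: center (1/2, 1/4), radius 1/9; u4: center (1/4, -1/5), radius 1/70

Nesting under C composes maps z -> c + r*z down each u-path.
tracing u1 down its 3-map path: center (47/240, -49/240), radius 1/720
tracing u2 down its 3-map path: center (5/24, -1/5), radius 1/540
tracing u4 down its 2-map path: center (1/4, -1/5), radius 1/70
tracing u3 down its 1-map path: center (1/2, 1/4), radius 1/9


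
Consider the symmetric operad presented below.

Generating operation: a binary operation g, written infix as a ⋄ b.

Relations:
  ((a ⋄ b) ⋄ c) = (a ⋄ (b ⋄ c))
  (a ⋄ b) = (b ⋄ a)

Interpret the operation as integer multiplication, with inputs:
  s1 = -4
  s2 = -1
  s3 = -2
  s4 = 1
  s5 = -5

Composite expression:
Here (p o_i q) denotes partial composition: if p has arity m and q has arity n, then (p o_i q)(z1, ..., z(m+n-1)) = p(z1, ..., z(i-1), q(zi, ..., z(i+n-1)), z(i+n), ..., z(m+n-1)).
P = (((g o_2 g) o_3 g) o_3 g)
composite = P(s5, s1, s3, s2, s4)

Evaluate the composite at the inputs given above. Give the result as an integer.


40

(s3 ⋄ s2) = 2
((s3 ⋄ s2) ⋄ s4) = 2
(s1 ⋄ ((s3 ⋄ s2) ⋄ s4)) = -8
(s5 ⋄ (s1 ⋄ ((s3 ⋄ s2) ⋄ s4))) = 40


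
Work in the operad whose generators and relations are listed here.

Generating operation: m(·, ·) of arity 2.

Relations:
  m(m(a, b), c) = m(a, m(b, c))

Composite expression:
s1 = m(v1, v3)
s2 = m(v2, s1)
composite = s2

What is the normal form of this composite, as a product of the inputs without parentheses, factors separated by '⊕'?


v2 ⊕ v1 ⊕ v3

Associativity of m dissolves the nesting; only the v-input order survives.
m(v1, v3) spells out as v1 ⊕ v3
m(v2, m(v1, v3)) spells out as v2 ⊕ v1 ⊕ v3
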